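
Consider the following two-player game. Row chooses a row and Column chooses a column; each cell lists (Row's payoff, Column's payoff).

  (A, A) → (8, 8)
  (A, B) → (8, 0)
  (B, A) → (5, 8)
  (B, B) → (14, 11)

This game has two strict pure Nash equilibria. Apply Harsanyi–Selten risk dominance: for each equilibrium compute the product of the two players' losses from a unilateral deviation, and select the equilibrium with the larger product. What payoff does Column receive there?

8

At both A: Row loses 8 − 5 = 3 by deviating; Column loses 8 − 0 = 8. Product = 3·8 = 24.
At both B: Row loses 14 − 8 = 6 by deviating; Column loses 11 − 8 = 3. Product = 6·3 = 18.
24 > 18, so both A is risk-dominant. Column's payoff there is 8.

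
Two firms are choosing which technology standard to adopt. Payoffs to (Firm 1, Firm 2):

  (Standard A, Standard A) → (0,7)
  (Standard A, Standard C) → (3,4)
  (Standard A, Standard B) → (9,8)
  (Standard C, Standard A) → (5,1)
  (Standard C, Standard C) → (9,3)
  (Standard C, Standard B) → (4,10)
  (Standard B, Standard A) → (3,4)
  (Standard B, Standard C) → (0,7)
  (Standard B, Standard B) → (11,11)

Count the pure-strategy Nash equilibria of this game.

Both Standard B: Firm 1 gets 11 (best alternative 9); Firm 2 gets 11 (best alternative 7). Neither deviates — NE.
Both Standard C is not a NE: Firm 2 would switch to Standard B (10 > 3).
No other cell survives both best-response checks, so there is 1 pure NE.

1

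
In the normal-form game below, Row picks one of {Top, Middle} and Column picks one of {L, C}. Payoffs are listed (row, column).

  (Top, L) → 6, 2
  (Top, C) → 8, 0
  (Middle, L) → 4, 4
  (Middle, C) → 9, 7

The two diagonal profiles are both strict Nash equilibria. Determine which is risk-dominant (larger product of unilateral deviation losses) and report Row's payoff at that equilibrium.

6

At (Top, L): Row loses 6 − 4 = 2 by deviating; Column loses 2 − 0 = 2. Product = 2·2 = 4.
At (Middle, C): Row loses 9 − 8 = 1 by deviating; Column loses 7 − 4 = 3. Product = 1·3 = 3.
4 > 3, so (Top, L) is risk-dominant. Row's payoff there is 6.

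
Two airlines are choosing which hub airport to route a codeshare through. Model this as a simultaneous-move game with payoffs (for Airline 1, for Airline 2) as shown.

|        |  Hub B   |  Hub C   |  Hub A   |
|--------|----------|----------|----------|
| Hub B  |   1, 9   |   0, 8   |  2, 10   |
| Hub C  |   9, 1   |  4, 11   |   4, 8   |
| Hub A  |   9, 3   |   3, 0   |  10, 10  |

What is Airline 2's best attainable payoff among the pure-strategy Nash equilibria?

11

Both Hub C is a pure NE (Airline 1: 4 ≥ 3; Airline 2: 11 ≥ 8). Airline 2 gets 11.
Both Hub A is a pure NE (Airline 1: 10 ≥ 4; Airline 2: 10 ≥ 3). Airline 2 gets 10.
Every other cell has a profitable deviation for at least one player. Highest of {11, 10} is 11.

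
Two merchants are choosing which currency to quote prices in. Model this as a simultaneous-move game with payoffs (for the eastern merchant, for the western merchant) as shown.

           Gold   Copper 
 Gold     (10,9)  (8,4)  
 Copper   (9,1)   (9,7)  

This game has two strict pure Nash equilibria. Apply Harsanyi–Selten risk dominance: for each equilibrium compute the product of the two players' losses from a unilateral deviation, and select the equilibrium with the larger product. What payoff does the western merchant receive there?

7

At both Gold: the eastern merchant loses 10 − 9 = 1 by deviating; the western merchant loses 9 − 4 = 5. Product = 1·5 = 5.
At both Copper: the eastern merchant loses 9 − 8 = 1 by deviating; the western merchant loses 7 − 1 = 6. Product = 1·6 = 6.
6 > 5, so both Copper is risk-dominant. The western merchant's payoff there is 7.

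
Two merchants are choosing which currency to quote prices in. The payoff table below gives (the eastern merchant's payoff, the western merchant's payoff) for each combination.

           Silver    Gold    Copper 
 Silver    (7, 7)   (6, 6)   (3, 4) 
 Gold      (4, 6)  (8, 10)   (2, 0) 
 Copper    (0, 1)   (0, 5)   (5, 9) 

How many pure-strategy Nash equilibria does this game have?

3

Both Silver: the eastern merchant gets 7 (best alternative 4); the western merchant gets 7 (best alternative 6). Neither deviates — NE.
Both Gold: the eastern merchant gets 8 (best alternative 6); the western merchant gets 10 (best alternative 6). Neither deviates — NE.
Both Copper: the eastern merchant gets 5 (best alternative 3); the western merchant gets 9 (best alternative 5). Neither deviates — NE.
(Silver, Copper) is not a NE: the eastern merchant would switch to Copper (5 > 3).
No other cell survives both best-response checks, so there are 3 pure NE.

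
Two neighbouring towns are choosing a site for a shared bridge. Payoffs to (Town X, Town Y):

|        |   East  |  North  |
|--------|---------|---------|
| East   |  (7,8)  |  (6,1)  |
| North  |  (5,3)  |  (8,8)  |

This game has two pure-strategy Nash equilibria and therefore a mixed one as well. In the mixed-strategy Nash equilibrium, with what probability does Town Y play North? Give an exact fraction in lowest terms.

1/2

Town Y's mix q on East must make Town X indifferent between East and North.
Town X's payoff from East: 7q + 6(1−q). From North: 5q + 8(1−q).
Set equal: 2q = 2(1−q) → q = 2/4 = 1/2.
Probability on North is 1 − 1/2 = 1/2.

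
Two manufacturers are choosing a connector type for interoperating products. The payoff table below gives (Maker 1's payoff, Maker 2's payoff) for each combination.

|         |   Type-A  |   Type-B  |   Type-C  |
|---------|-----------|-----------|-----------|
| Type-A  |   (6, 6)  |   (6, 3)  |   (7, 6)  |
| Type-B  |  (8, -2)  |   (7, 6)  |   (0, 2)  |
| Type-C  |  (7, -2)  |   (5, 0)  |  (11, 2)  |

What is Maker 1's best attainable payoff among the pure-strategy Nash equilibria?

Both Type-B is a pure NE (Maker 1: 7 ≥ 6; Maker 2: 6 ≥ 2). Maker 1 gets 7.
Both Type-C is a pure NE (Maker 1: 11 ≥ 7; Maker 2: 2 ≥ 0). Maker 1 gets 11.
Every other cell has a profitable deviation for at least one player. Highest of {7, 11} is 11.

11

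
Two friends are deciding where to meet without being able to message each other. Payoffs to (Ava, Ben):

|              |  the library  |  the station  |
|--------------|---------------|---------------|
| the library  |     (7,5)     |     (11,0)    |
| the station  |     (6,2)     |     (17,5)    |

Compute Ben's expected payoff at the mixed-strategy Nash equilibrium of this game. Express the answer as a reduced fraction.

25/8

Ava mixes with probability p on the library, chosen so Ben is indifferent: 5p + 2(1−p) = 0p + 5(1−p) gives p = 3/8.
Ben's expected payoff is 5·3/8 + 2·5/8 = 25/8.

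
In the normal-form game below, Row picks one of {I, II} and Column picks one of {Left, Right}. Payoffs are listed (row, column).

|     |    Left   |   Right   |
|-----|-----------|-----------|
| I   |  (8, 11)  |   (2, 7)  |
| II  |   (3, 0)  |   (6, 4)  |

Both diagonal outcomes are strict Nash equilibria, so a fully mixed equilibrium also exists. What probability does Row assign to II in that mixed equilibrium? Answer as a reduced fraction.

Row's mix p on I must make Column indifferent between Left and Right.
Column's payoff from Left: 11p + 0(1−p). From Right: 7p + 4(1−p).
Set equal: 4p = 4(1−p) → p = 4/8 = 1/2.
Probability on II is 1 − 1/2 = 1/2.

1/2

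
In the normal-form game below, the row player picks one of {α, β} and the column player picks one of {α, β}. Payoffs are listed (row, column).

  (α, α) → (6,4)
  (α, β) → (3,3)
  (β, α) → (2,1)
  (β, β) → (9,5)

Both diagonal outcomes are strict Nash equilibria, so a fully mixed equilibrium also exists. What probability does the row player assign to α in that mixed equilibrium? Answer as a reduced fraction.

The row player's mix p on α must make the column player indifferent between α and β.
The column player's payoff from α: 4p + 1(1−p). From β: 3p + 5(1−p).
Set equal: 1p = 4(1−p) → p = 4/5.

4/5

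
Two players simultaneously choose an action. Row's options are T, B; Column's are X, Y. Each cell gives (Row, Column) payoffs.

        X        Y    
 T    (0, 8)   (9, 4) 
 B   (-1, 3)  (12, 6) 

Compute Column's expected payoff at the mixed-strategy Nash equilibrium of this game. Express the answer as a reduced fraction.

36/7

Row mixes with probability p on T, chosen so Column is indifferent: 8p + 3(1−p) = 4p + 6(1−p) gives p = 3/7.
Column's expected payoff is 8·3/7 + 3·4/7 = 36/7.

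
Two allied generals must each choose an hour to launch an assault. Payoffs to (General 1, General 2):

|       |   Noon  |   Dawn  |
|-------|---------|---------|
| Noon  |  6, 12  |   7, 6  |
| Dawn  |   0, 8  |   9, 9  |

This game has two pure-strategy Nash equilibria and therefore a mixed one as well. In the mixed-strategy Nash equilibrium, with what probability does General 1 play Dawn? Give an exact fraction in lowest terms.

General 1's mix p on Noon must make General 2 indifferent between Noon and Dawn.
General 2's payoff from Noon: 12p + 8(1−p). From Dawn: 6p + 9(1−p).
Set equal: 6p = 1(1−p) → p = 1/7.
Probability on Dawn is 1 − 1/7 = 6/7.

6/7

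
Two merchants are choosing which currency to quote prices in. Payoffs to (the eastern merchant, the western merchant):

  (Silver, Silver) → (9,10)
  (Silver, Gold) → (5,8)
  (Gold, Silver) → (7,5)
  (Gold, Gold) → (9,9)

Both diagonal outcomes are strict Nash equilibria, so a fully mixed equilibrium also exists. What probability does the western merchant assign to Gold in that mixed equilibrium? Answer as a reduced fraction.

The western merchant's mix q on Silver must make the eastern merchant indifferent between Silver and Gold.
The eastern merchant's payoff from Silver: 9q + 5(1−q). From Gold: 7q + 9(1−q).
Set equal: 2q = 4(1−q) → q = 4/6 = 2/3.
Probability on Gold is 1 − 2/3 = 1/3.

1/3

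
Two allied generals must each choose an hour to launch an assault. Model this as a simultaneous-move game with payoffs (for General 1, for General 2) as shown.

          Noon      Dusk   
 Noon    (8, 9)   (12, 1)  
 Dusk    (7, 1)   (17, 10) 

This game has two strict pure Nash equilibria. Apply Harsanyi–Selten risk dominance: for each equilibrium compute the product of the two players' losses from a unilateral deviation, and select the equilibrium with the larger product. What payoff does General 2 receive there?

10

At both Noon: General 1 loses 8 − 7 = 1 by deviating; General 2 loses 9 − 1 = 8. Product = 1·8 = 8.
At both Dusk: General 1 loses 17 − 12 = 5 by deviating; General 2 loses 10 − 1 = 9. Product = 5·9 = 45.
45 > 8, so both Dusk is risk-dominant. General 2's payoff there is 10.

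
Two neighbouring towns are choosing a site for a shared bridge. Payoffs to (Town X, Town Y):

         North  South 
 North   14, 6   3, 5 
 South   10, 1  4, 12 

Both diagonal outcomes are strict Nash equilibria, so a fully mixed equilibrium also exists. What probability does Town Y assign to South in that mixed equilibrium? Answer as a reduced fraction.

Town Y's mix q on North must make Town X indifferent between North and South.
Town X's payoff from North: 14q + 3(1−q). From South: 10q + 4(1−q).
Set equal: 4q = 1(1−q) → q = 1/5.
Probability on South is 1 − 1/5 = 4/5.

4/5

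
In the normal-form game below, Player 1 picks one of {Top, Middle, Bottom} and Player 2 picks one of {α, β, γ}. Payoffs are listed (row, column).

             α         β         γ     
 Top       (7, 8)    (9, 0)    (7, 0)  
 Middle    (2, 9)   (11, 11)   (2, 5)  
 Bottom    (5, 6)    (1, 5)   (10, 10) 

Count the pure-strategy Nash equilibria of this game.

(Top, α): Player 1 gets 7 (best alternative 5); Player 2 gets 8 (best alternative 0). Neither deviates — NE.
(Middle, β): Player 1 gets 11 (best alternative 9); Player 2 gets 11 (best alternative 9). Neither deviates — NE.
(Bottom, γ): Player 1 gets 10 (best alternative 7); Player 2 gets 10 (best alternative 6). Neither deviates — NE.
(Bottom, α) is not a NE: Player 1 would switch to Top (7 > 5).
No other cell survives both best-response checks, so there are 3 pure NE.

3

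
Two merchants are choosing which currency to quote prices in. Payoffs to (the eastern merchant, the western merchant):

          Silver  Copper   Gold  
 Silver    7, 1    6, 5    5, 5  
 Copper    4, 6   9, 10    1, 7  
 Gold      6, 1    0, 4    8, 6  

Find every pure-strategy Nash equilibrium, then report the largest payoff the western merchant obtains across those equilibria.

Both Copper is a pure NE (the eastern merchant: 9 ≥ 6; the western merchant: 10 ≥ 7). The western merchant gets 10.
Both Gold is a pure NE (the eastern merchant: 8 ≥ 5; the western merchant: 6 ≥ 4). The western merchant gets 6.
Every other cell has a profitable deviation for at least one player. Highest of {10, 6} is 10.

10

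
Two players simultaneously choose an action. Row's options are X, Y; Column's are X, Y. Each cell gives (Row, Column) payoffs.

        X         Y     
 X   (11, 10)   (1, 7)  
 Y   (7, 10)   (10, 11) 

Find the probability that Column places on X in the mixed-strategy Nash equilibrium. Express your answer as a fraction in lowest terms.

9/13

Column's mix q on X must make Row indifferent between X and Y.
Row's payoff from X: 11q + 1(1−q). From Y: 7q + 10(1−q).
Set equal: 4q = 9(1−q) → q = 9/13.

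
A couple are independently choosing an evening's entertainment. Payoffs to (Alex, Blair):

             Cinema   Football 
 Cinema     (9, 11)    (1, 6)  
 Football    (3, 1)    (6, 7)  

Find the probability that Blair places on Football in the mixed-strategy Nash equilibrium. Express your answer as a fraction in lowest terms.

Blair's mix q on Cinema must make Alex indifferent between Cinema and Football.
Alex's payoff from Cinema: 9q + 1(1−q). From Football: 3q + 6(1−q).
Set equal: 6q = 5(1−q) → q = 5/11.
Probability on Football is 1 − 5/11 = 6/11.

6/11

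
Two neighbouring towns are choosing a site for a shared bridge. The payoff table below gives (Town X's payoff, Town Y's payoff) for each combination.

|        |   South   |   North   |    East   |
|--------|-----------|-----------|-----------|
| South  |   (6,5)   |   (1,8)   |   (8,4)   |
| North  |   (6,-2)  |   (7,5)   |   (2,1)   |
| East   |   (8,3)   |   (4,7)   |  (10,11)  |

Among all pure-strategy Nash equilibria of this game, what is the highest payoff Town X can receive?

10

Both North is a pure NE (Town X: 7 ≥ 4; Town Y: 5 ≥ 1). Town X gets 7.
Both East is a pure NE (Town X: 10 ≥ 8; Town Y: 11 ≥ 7). Town X gets 10.
Every other cell has a profitable deviation for at least one player. Highest of {7, 10} is 10.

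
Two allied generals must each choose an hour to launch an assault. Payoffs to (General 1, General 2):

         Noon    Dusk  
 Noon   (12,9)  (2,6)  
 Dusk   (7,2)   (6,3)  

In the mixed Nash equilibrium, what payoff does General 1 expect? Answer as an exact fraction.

58/9

General 2 mixes with probability q on Noon, chosen so General 1 is indifferent: 12q + 2(1−q) = 7q + 6(1−q) gives q = 4/9.
General 1's expected payoff (from either row, since indifferent) is 12·4/9 + 2·5/9 = 58/9.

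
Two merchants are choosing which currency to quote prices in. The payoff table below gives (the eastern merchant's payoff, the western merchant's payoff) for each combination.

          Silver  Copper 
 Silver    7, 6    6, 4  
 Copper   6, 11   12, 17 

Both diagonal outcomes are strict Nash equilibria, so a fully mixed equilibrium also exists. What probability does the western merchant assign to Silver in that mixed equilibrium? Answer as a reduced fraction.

The western merchant's mix q on Silver must make the eastern merchant indifferent between Silver and Copper.
The eastern merchant's payoff from Silver: 7q + 6(1−q). From Copper: 6q + 12(1−q).
Set equal: 1q = 6(1−q) → q = 6/7.

6/7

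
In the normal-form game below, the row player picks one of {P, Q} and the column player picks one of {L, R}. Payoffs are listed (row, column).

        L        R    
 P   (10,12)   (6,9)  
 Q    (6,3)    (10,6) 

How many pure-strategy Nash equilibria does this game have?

2

(P, L): the row player gets 10 (best alternative 6); the column player gets 12 (best alternative 9). Neither deviates — NE.
(Q, R): the row player gets 10 (best alternative 6); the column player gets 6 (best alternative 3). Neither deviates — NE.
(P, R) is not a NE: the row player would switch to Q (10 > 6).
No other cell survives both best-response checks, so there are 2 pure NE.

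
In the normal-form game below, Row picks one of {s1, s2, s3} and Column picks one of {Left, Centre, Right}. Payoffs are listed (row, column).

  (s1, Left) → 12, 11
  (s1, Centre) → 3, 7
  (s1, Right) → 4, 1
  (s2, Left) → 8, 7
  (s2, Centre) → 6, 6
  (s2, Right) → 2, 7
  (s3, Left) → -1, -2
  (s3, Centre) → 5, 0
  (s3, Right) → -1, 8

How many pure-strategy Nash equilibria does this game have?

1

(s1, Left): Row gets 12 (best alternative 8); Column gets 11 (best alternative 7). Neither deviates — NE.
(s2, Centre) is not a NE: Column would switch to Left (7 > 6).
No other cell survives both best-response checks, so there is 1 pure NE.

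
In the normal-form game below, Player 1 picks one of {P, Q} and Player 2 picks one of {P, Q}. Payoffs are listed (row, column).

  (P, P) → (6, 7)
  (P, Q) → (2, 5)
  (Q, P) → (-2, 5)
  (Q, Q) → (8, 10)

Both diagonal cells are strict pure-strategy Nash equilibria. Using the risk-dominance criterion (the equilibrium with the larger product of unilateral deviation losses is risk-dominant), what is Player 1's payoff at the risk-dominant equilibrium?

8

At both P: Player 1 loses 6 − (-2) = 8 by deviating; Player 2 loses 7 − 5 = 2. Product = 8·2 = 16.
At both Q: Player 1 loses 8 − 2 = 6 by deviating; Player 2 loses 10 − 5 = 5. Product = 6·5 = 30.
30 > 16, so both Q is risk-dominant. Player 1's payoff there is 8.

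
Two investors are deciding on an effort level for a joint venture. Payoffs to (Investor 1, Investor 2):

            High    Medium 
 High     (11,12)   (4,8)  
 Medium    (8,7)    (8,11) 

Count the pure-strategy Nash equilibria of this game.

2

Both High: Investor 1 gets 11 (best alternative 8); Investor 2 gets 12 (best alternative 8). Neither deviates — NE.
Both Medium: Investor 1 gets 8 (best alternative 4); Investor 2 gets 11 (best alternative 7). Neither deviates — NE.
(High, Medium) is not a NE: Investor 1 would switch to Medium (8 > 4).
No other cell survives both best-response checks, so there are 2 pure NE.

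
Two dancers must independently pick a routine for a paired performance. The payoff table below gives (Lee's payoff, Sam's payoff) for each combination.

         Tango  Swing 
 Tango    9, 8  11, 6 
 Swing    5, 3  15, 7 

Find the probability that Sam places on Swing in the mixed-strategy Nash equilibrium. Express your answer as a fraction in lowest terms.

1/2

Sam's mix q on Tango must make Lee indifferent between Tango and Swing.
Lee's payoff from Tango: 9q + 11(1−q). From Swing: 5q + 15(1−q).
Set equal: 4q = 4(1−q) → q = 4/8 = 1/2.
Probability on Swing is 1 − 1/2 = 1/2.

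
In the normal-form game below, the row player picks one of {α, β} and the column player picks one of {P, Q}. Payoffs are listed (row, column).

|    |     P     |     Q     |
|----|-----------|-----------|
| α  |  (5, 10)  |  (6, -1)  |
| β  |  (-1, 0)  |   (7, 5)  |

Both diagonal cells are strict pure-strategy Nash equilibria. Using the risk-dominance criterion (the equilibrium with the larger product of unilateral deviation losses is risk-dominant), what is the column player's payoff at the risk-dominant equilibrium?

10

At (α, P): the row player loses 5 − (-1) = 6 by deviating; the column player loses 10 − (-1) = 11. Product = 6·11 = 66.
At (β, Q): the row player loses 7 − 6 = 1 by deviating; the column player loses 5 − 0 = 5. Product = 1·5 = 5.
66 > 5, so (α, P) is risk-dominant. The column player's payoff there is 10.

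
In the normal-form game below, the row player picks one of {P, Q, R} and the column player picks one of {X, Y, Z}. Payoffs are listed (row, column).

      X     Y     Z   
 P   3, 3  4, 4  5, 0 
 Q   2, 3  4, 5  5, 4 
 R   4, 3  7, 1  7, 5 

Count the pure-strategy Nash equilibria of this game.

(R, Z): the row player gets 7 (best alternative 5); the column player gets 5 (best alternative 3). Neither deviates — NE.
(Q, Y) is not a NE: the row player would switch to R (7 > 4).
No other cell survives both best-response checks, so there is 1 pure NE.

1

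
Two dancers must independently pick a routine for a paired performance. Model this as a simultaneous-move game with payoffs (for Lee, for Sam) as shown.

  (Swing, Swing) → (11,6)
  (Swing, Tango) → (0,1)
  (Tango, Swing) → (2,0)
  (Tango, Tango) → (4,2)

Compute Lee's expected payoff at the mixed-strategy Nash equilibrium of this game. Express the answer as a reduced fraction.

Sam mixes with probability q on Swing, chosen so Lee is indifferent: 11q + 0(1−q) = 2q + 4(1−q) gives q = 4/13.
Lee's expected payoff (from either row, since indifferent) is 11·4/13 + 0·9/13 = 44/13.

44/13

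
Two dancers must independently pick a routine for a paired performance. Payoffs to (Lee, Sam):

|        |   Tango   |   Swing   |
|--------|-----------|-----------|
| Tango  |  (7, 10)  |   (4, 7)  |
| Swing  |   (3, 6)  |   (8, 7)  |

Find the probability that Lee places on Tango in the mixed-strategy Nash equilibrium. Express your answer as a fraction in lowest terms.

Lee's mix p on Tango must make Sam indifferent between Tango and Swing.
Sam's payoff from Tango: 10p + 6(1−p). From Swing: 7p + 7(1−p).
Set equal: 3p = 1(1−p) → p = 1/4.

1/4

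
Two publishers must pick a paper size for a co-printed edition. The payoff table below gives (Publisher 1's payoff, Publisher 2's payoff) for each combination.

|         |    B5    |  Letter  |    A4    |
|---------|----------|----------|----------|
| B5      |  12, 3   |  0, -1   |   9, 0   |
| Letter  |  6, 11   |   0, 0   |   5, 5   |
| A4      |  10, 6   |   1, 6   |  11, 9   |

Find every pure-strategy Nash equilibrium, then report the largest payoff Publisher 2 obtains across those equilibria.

Both B5 is a pure NE (Publisher 1: 12 ≥ 10; Publisher 2: 3 ≥ 0). Publisher 2 gets 3.
Both A4 is a pure NE (Publisher 1: 11 ≥ 9; Publisher 2: 9 ≥ 6). Publisher 2 gets 9.
Every other cell has a profitable deviation for at least one player. Highest of {3, 9} is 9.

9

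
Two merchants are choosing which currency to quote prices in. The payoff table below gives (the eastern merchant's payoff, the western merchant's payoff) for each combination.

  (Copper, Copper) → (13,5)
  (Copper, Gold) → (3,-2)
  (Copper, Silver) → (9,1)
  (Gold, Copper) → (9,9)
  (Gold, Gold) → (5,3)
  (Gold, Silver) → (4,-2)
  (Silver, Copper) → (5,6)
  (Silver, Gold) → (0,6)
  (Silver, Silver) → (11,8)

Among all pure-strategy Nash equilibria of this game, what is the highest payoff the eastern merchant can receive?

13

Both Copper is a pure NE (the eastern merchant: 13 ≥ 9; the western merchant: 5 ≥ 1). The eastern merchant gets 13.
Both Silver is a pure NE (the eastern merchant: 11 ≥ 9; the western merchant: 8 ≥ 6). The eastern merchant gets 11.
Every other cell has a profitable deviation for at least one player. Highest of {13, 11} is 13.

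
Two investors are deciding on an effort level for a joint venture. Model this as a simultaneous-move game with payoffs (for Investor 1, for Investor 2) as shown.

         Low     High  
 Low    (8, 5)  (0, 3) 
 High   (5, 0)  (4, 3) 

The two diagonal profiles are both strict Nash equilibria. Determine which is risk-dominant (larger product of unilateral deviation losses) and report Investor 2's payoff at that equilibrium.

3

At both Low: Investor 1 loses 8 − 5 = 3 by deviating; Investor 2 loses 5 − 3 = 2. Product = 3·2 = 6.
At both High: Investor 1 loses 4 − 0 = 4 by deviating; Investor 2 loses 3 − 0 = 3. Product = 4·3 = 12.
12 > 6, so both High is risk-dominant. Investor 2's payoff there is 3.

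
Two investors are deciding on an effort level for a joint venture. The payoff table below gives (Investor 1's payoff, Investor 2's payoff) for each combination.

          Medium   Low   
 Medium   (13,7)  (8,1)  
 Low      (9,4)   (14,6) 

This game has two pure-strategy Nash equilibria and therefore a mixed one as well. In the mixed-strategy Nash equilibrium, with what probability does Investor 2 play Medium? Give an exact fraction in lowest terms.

Investor 2's mix q on Medium must make Investor 1 indifferent between Medium and Low.
Investor 1's payoff from Medium: 13q + 8(1−q). From Low: 9q + 14(1−q).
Set equal: 4q = 6(1−q) → q = 6/10 = 3/5.

3/5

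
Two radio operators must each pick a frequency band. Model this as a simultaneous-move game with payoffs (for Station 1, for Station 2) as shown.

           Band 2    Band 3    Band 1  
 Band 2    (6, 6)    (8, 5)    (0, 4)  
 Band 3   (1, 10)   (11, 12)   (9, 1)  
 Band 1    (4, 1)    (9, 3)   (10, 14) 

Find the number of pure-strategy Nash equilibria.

3

Both Band 2: Station 1 gets 6 (best alternative 4); Station 2 gets 6 (best alternative 5). Neither deviates — NE.
Both Band 3: Station 1 gets 11 (best alternative 9); Station 2 gets 12 (best alternative 10). Neither deviates — NE.
Both Band 1: Station 1 gets 10 (best alternative 9); Station 2 gets 14 (best alternative 3). Neither deviates — NE.
(Band 2, Band 1) is not a NE: Station 1 would switch to Band 1 (10 > 0).
No other cell survives both best-response checks, so there are 3 pure NE.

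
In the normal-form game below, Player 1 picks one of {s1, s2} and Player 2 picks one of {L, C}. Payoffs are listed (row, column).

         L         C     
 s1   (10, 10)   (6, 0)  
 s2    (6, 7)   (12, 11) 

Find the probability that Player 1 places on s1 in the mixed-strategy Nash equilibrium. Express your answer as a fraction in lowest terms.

Player 1's mix p on s1 must make Player 2 indifferent between L and C.
Player 2's payoff from L: 10p + 7(1−p). From C: 0p + 11(1−p).
Set equal: 10p = 4(1−p) → p = 4/14 = 2/7.

2/7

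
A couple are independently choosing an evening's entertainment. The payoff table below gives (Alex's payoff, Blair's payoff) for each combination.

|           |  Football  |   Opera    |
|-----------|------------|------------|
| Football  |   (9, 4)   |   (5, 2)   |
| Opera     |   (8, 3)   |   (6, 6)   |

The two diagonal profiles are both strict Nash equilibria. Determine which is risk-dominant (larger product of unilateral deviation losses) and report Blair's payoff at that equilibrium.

At both Football: Alex loses 9 − 8 = 1 by deviating; Blair loses 4 − 2 = 2. Product = 1·2 = 2.
At both Opera: Alex loses 6 − 5 = 1 by deviating; Blair loses 6 − 3 = 3. Product = 1·3 = 3.
3 > 2, so both Opera is risk-dominant. Blair's payoff there is 6.

6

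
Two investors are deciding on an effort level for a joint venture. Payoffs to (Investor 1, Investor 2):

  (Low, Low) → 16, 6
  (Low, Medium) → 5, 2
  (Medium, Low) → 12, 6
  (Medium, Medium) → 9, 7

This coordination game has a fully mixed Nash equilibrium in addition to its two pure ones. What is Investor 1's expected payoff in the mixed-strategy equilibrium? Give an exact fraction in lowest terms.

Investor 2 mixes with probability q on Low, chosen so Investor 1 is indifferent: 16q + 5(1−q) = 12q + 9(1−q) gives q = 1/2.
Investor 1's expected payoff (from either row, since indifferent) is 16·1/2 + 5·1/2 = 21/2.

21/2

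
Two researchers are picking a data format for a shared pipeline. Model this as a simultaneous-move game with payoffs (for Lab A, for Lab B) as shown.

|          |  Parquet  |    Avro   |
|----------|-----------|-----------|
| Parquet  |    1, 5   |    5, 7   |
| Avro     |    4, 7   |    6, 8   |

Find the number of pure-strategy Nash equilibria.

Both Avro: Lab A gets 6 (best alternative 5); Lab B gets 8 (best alternative 7). Neither deviates — NE.
Both Parquet is not a NE: Lab A would switch to Avro (4 > 1).
No other cell survives both best-response checks, so there is 1 pure NE.

1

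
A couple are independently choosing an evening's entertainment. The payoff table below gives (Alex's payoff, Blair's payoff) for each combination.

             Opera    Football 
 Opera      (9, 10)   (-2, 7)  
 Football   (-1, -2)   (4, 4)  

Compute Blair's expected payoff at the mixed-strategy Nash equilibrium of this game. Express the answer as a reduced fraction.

Alex mixes with probability p on Opera, chosen so Blair is indifferent: 10p + (-2)(1−p) = 7p + 4(1−p) gives p = 2/3.
Blair's expected payoff is 10·2/3 + (-2)·1/3 = 6.

6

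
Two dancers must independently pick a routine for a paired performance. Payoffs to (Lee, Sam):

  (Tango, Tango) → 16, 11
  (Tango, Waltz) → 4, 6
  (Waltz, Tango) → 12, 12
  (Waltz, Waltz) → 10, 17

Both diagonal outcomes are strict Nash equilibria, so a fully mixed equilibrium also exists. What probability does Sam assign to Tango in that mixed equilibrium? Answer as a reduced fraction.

Sam's mix q on Tango must make Lee indifferent between Tango and Waltz.
Lee's payoff from Tango: 16q + 4(1−q). From Waltz: 12q + 10(1−q).
Set equal: 4q = 6(1−q) → q = 6/10 = 3/5.

3/5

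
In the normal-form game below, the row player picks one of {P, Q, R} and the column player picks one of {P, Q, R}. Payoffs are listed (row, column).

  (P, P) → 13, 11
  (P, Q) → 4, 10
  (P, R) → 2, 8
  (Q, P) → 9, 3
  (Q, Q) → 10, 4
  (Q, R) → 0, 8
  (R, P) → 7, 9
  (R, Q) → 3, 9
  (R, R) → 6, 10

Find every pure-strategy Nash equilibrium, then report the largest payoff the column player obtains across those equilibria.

11

Both P is a pure NE (the row player: 13 ≥ 9; the column player: 11 ≥ 10). The column player gets 11.
Both R is a pure NE (the row player: 6 ≥ 2; the column player: 10 ≥ 9). The column player gets 10.
Every other cell has a profitable deviation for at least one player. Highest of {11, 10} is 11.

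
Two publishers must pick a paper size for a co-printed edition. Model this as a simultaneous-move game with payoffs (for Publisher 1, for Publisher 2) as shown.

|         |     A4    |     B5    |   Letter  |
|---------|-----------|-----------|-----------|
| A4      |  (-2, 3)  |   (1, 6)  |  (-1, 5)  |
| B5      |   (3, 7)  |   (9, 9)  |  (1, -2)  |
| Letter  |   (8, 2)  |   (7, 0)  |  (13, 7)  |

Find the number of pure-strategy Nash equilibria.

2

Both B5: Publisher 1 gets 9 (best alternative 7); Publisher 2 gets 9 (best alternative 7). Neither deviates — NE.
Both Letter: Publisher 1 gets 13 (best alternative 1); Publisher 2 gets 7 (best alternative 2). Neither deviates — NE.
Both A4 is not a NE: Publisher 1 would switch to Letter (8 > -2).
No other cell survives both best-response checks, so there are 2 pure NE.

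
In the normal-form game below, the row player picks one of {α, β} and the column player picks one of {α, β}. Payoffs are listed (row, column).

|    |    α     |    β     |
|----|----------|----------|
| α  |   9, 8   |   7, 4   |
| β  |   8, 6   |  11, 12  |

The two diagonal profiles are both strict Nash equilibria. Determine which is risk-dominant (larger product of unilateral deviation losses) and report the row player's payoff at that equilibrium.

At both α: the row player loses 9 − 8 = 1 by deviating; the column player loses 8 − 4 = 4. Product = 1·4 = 4.
At both β: the row player loses 11 − 7 = 4 by deviating; the column player loses 12 − 6 = 6. Product = 4·6 = 24.
24 > 4, so both β is risk-dominant. The row player's payoff there is 11.

11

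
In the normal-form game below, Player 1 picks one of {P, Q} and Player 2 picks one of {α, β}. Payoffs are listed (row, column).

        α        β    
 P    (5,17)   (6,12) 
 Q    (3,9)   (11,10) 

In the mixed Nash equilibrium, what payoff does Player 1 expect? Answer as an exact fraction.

37/7

Player 2 mixes with probability q on α, chosen so Player 1 is indifferent: 5q + 6(1−q) = 3q + 11(1−q) gives q = 5/7.
Player 1's expected payoff (from either row, since indifferent) is 5·5/7 + 6·2/7 = 37/7.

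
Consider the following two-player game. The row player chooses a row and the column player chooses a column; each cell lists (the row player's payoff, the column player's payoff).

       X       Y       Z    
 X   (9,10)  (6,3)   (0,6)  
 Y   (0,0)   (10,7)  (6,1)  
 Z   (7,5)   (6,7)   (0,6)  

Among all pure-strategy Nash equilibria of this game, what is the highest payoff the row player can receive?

Both X is a pure NE (the row player: 9 ≥ 7; the column player: 10 ≥ 6). The row player gets 9.
Both Y is a pure NE (the row player: 10 ≥ 6; the column player: 7 ≥ 1). The row player gets 10.
Every other cell has a profitable deviation for at least one player. Highest of {9, 10} is 10.

10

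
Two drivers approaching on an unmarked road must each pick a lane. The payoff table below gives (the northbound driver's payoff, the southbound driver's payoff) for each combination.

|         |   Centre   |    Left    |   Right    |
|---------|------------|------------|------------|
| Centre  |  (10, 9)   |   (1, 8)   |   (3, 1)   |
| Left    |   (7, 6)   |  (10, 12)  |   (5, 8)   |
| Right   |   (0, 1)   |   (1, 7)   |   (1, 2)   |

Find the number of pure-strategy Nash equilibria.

2

Both Centre: the northbound driver gets 10 (best alternative 7); the southbound driver gets 9 (best alternative 8). Neither deviates — NE.
Both Left: the northbound driver gets 10 (best alternative 1); the southbound driver gets 12 (best alternative 8). Neither deviates — NE.
Both Right is not a NE: the northbound driver would switch to Left (5 > 1).
No other cell survives both best-response checks, so there are 2 pure NE.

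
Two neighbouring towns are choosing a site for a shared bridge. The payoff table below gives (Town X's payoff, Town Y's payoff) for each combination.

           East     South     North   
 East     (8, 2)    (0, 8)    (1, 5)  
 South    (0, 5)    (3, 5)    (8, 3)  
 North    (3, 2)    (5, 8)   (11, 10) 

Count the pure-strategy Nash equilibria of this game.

Both North: Town X gets 11 (best alternative 8); Town Y gets 10 (best alternative 8). Neither deviates — NE.
Both South is not a NE: Town X would switch to North (5 > 3).
No other cell survives both best-response checks, so there is 1 pure NE.

1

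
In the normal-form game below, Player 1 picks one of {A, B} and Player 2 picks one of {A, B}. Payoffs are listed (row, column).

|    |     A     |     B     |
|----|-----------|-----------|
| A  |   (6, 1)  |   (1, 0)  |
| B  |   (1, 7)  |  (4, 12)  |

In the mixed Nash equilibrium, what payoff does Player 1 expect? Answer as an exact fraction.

Player 2 mixes with probability q on A, chosen so Player 1 is indifferent: 6q + 1(1−q) = 1q + 4(1−q) gives q = 3/8.
Player 1's expected payoff (from either row, since indifferent) is 6·3/8 + 1·5/8 = 23/8.

23/8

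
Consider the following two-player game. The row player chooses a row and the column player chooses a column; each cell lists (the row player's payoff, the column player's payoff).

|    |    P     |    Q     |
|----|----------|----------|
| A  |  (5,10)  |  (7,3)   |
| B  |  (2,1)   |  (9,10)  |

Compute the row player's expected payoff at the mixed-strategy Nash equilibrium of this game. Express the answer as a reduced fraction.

31/5

The column player mixes with probability q on P, chosen so the row player is indifferent: 5q + 7(1−q) = 2q + 9(1−q) gives q = 2/5.
The row player's expected payoff (from either row, since indifferent) is 5·2/5 + 7·3/5 = 31/5.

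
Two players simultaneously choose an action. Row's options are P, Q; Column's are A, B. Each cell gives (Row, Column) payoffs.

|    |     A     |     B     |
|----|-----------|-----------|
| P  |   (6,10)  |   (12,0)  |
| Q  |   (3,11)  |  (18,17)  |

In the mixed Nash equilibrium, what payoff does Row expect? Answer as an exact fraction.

Column mixes with probability q on A, chosen so Row is indifferent: 6q + 12(1−q) = 3q + 18(1−q) gives q = 2/3.
Row's expected payoff (from either row, since indifferent) is 6·2/3 + 12·1/3 = 8.

8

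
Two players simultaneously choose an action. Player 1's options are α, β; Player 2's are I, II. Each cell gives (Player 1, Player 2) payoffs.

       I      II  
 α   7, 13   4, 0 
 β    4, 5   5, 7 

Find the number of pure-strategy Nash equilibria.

(α, I): Player 1 gets 7 (best alternative 4); Player 2 gets 13 (best alternative 0). Neither deviates — NE.
(β, II): Player 1 gets 5 (best alternative 4); Player 2 gets 7 (best alternative 5). Neither deviates — NE.
(α, II) is not a NE: Player 1 would switch to β (5 > 4).
No other cell survives both best-response checks, so there are 2 pure NE.

2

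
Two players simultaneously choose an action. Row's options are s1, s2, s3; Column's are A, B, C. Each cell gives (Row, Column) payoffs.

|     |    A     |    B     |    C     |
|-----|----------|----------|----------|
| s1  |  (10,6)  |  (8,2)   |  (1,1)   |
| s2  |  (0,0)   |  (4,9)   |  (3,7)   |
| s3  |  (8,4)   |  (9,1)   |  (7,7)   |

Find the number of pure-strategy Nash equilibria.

(s1, A): Row gets 10 (best alternative 8); Column gets 6 (best alternative 2). Neither deviates — NE.
(s3, C): Row gets 7 (best alternative 3); Column gets 7 (best alternative 4). Neither deviates — NE.
(s2, B) is not a NE: Row would switch to s3 (9 > 4).
No other cell survives both best-response checks, so there are 2 pure NE.

2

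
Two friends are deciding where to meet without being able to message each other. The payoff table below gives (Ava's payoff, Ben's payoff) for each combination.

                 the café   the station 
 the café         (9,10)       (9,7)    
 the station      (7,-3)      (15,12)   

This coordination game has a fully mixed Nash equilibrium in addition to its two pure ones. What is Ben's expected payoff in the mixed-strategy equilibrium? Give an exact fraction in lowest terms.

47/6

Ava mixes with probability p on the café, chosen so Ben is indifferent: 10p + (-3)(1−p) = 7p + 12(1−p) gives p = 5/6.
Ben's expected payoff is 10·5/6 + (-3)·1/6 = 47/6.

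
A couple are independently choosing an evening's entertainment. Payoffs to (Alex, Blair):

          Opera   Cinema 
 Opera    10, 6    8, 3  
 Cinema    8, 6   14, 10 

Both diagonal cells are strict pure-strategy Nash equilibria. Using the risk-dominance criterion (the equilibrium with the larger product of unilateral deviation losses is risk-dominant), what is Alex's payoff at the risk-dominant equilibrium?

At both Opera: Alex loses 10 − 8 = 2 by deviating; Blair loses 6 − 3 = 3. Product = 2·3 = 6.
At both Cinema: Alex loses 14 − 8 = 6 by deviating; Blair loses 10 − 6 = 4. Product = 6·4 = 24.
24 > 6, so both Cinema is risk-dominant. Alex's payoff there is 14.

14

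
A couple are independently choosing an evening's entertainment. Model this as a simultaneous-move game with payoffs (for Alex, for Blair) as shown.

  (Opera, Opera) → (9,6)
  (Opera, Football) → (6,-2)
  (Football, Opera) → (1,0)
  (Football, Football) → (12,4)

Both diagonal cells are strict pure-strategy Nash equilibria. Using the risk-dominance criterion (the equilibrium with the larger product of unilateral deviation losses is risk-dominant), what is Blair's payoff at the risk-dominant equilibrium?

6

At both Opera: Alex loses 9 − 1 = 8 by deviating; Blair loses 6 − (-2) = 8. Product = 8·8 = 64.
At both Football: Alex loses 12 − 6 = 6 by deviating; Blair loses 4 − 0 = 4. Product = 6·4 = 24.
64 > 24, so both Opera is risk-dominant. Blair's payoff there is 6.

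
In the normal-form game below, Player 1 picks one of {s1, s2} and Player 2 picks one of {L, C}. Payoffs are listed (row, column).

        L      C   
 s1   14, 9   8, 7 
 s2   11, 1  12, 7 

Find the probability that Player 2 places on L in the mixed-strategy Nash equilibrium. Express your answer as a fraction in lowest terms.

4/7

Player 2's mix q on L must make Player 1 indifferent between s1 and s2.
Player 1's payoff from s1: 14q + 8(1−q). From s2: 11q + 12(1−q).
Set equal: 3q = 4(1−q) → q = 4/7.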